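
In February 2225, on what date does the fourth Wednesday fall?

February 23, 2225

February 1, 2225 is a Tuesday.
The first Wednesday is therefore February 2 (1 days later).
The fourth Wednesday is 2 + 3×7 = February 23.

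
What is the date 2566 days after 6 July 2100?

July 16, 2107

+365 (one year) → Jul 6, 2101 (2201 left).
+365 (one year) → Jul 6, 2102 (1836 left).
+365 (one year) → Jul 6, 2103 (1471 left).
+366 (one year; includes Feb 29, 2104) → Jul 6, 2104 (1105 left).
+365 (one year) → Jul 6, 2105 (740 left).
+365 (one year) → Jul 6, 2106 (375 left).
Jul has 31 days: +26 → Aug 1, 2106 (349 left).
Aug has 31 days: +31 → Sep 1, 2106 (318 left).
Sep has 30 days: +30 → Oct 1, 2106 (288 left).
Oct has 31 days: +31 → Nov 1, 2106 (257 left).
Nov has 30 days: +30 → Dec 1, 2106 (227 left).
Dec has 31 days: +31 → Jan 1, 2107 (196 left).
Jan has 31 days: +31 → Feb 1, 2107 (165 left).
Feb has 28 days: +28 → Mar 1, 2107 (137 left).
Mar has 31 days: +31 → Apr 1, 2107 (106 left).
Apr has 30 days: +30 → May 1, 2107 (76 left).
May has 31 days: +31 → Jun 1, 2107 (45 left).
Jun has 30 days: +30 → Jul 1, 2107 (15 left).
+15 → Jul 16, 2107.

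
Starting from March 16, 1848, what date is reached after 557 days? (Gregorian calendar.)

+365 (one year) → Mar 16, 1849 (192 left).
Mar has 31 days: +16 → Apr 1, 1849 (176 left).
Apr has 30 days: +30 → May 1, 1849 (146 left).
May has 31 days: +31 → Jun 1, 1849 (115 left).
Jun has 30 days: +30 → Jul 1, 1849 (85 left).
Jul has 31 days: +31 → Aug 1, 1849 (54 left).
Aug has 31 days: +31 → Sep 1, 1849 (23 left).
+23 → Sep 24, 1849.

September 24, 1849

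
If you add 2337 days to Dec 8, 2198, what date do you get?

+365 (one year) → Dec 8, 2199 (1972 left).
+365 (one year) → Dec 8, 2200 (1607 left).
+365 (one year) → Dec 8, 2201 (1242 left).
+365 (one year) → Dec 8, 2202 (877 left).
+365 (one year) → Dec 8, 2203 (512 left).
+366 (one year; includes Feb 29, 2204) → Dec 8, 2204 (146 left).
Dec has 31 days: +24 → Jan 1, 2205 (122 left).
Jan has 31 days: +31 → Feb 1, 2205 (91 left).
Feb has 28 days: +28 → Mar 1, 2205 (63 left).
Mar has 31 days: +31 → Apr 1, 2205 (32 left).
Apr has 30 days: +30 → May 1, 2205 (2 left).
+2 → May 3, 2205.

May 3, 2205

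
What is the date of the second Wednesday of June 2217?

June 11, 2217

June 1, 2217 is a Sunday.
The first Wednesday is therefore June 4 (3 days later).
The second Wednesday is 4 + 1×7 = June 11.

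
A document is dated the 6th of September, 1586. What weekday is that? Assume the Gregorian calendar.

Saturday

Doomsday rule: the anchor day for the 1500s is Wednesday. For year 86: 86÷12 = 7 r 2, and 2÷4 = 0, so 7+2+0 = 9.
Wednesday + 9 ≡ Friday — that's 1586's doomsday.
In September the doomsday date is Sep 5.
Sep 6 is 1 day after Sep 5; 1 mod 7 = 1, so Friday + 1 = Saturday.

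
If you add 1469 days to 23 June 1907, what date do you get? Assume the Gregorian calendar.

July 1, 1911

+366 (one year; includes Feb 29, 1908) → Jun 23, 1908 (1103 left).
+365 (one year) → Jun 23, 1909 (738 left).
+365 (one year) → Jun 23, 1910 (373 left).
Jun has 30 days: +8 → Jul 1, 1910 (365 left).
Jul has 31 days: +31 → Aug 1, 1910 (334 left).
Aug has 31 days: +31 → Sep 1, 1910 (303 left).
Sep has 30 days: +30 → Oct 1, 1910 (273 left).
Oct has 31 days: +31 → Nov 1, 1910 (242 left).
Nov has 30 days: +30 → Dec 1, 1910 (212 left).
Dec has 31 days: +31 → Jan 1, 1911 (181 left).
Jan has 31 days: +31 → Feb 1, 1911 (150 left).
Feb has 28 days: +28 → Mar 1, 1911 (122 left).
Mar has 31 days: +31 → Apr 1, 1911 (91 left).
Apr has 30 days: +30 → May 1, 1911 (61 left).
May has 31 days: +31 → Jun 1, 1911 (30 left).
Jun has 30 days: +30 → Jul 1, 1911 (0 left).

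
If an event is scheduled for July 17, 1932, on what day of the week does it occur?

Sunday

January 1, 1932 is a Friday.
Jan 1, 1932 → Feb 1, 1932: 31 days (January has 31).
Feb 1, 1932 → Mar 1, 1932: 29 days (February has 29).
Mar 1, 1932 → Apr 1, 1932: 31 days (March has 31).
Apr 1, 1932 → May 1, 1932: 30 days (April has 30).
May 1, 1932 → Jun 1, 1932: 31 days (May has 31).
Jun 1, 1932 → Jul 1, 1932: 30 days (June has 30).
Jul 1, 1932 → Jul 17, 1932: 16 days.
Total: 198 days.
198 mod 7 = 2, so Friday + 2 = Sunday.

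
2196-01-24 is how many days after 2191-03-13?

1778

Mar 13, 2191 → Mar 13, 2192: 366 days (Feb 29, 2192 is in that span).
Mar 13, 2192 → Mar 13, 2193: 365 days.
Mar 13, 2193 → Mar 13, 2194: 365 days.
Mar 13, 2194 → Mar 13, 2195: 365 days.
Mar 13, 2195 → Apr 13, 2195: 31 days (March has 31).
Apr 13, 2195 → May 13, 2195: 30 days (April has 30).
May 13, 2195 → Jun 13, 2195: 31 days (May has 31).
Jun 13, 2195 → Jul 13, 2195: 30 days (June has 30).
Jul 13, 2195 → Aug 13, 2195: 31 days (July has 31).
Aug 13, 2195 → Sep 13, 2195: 31 days (August has 31).
Sep 13, 2195 → Oct 13, 2195: 30 days (September has 30).
Oct 13, 2195 → Nov 13, 2195: 31 days (October has 31).
Nov 13, 2195 → Dec 13, 2195: 30 days (November has 30).
Dec 13, 2195 → Jan 13, 2196: 31 days (December has 31).
Jan 13, 2196 → Jan 24, 2196: 11 days.
Total: 1778 days.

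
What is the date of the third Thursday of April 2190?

April 15, 2190

April 1, 2190 is a Thursday.
The first Thursday is therefore April 1 (same day).
The third Thursday is 1 + 2×7 = April 15.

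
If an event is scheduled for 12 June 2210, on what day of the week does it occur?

Tuesday

Doomsday rule: the anchor day for the 2200s is Friday. For year 10: 10÷12 = 0 r 10, and 10÷4 = 2, so 0+10+2 = 12.
Friday + 12 ≡ Wednesday — that's 2210's doomsday.
In June the doomsday date is Jun 6.
Jun 12 is 6 days after Jun 6; 6 mod 7 = 6, so Wednesday + 6 = Tuesday.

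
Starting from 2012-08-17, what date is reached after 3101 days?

+365 (one year) → Aug 17, 2013 (2736 left).
+365 (one year) → Aug 17, 2014 (2371 left).
+365 (one year) → Aug 17, 2015 (2006 left).
+366 (one year; includes Feb 29, 2016) → Aug 17, 2016 (1640 left).
+365 (one year) → Aug 17, 2017 (1275 left).
+365 (one year) → Aug 17, 2018 (910 left).
+365 (one year) → Aug 17, 2019 (545 left).
+366 (one year; includes Feb 29, 2020) → Aug 17, 2020 (179 left).
Aug has 31 days: +15 → Sep 1, 2020 (164 left).
Sep has 30 days: +30 → Oct 1, 2020 (134 left).
Oct has 31 days: +31 → Nov 1, 2020 (103 left).
Nov has 30 days: +30 → Dec 1, 2020 (73 left).
Dec has 31 days: +31 → Jan 1, 2021 (42 left).
Jan has 31 days: +31 → Feb 1, 2021 (11 left).
+11 → Feb 12, 2021.

February 12, 2021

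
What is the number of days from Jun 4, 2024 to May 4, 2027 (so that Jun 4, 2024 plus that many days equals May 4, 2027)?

Jun 4, 2024 → Jun 4, 2025: 365 days.
Jun 4, 2025 → Jun 4, 2026: 365 days.
Jun 4, 2026 → Jul 4, 2026: 30 days (June has 30).
Jul 4, 2026 → Aug 4, 2026: 31 days (July has 31).
Aug 4, 2026 → Sep 4, 2026: 31 days (August has 31).
Sep 4, 2026 → Oct 4, 2026: 30 days (September has 30).
Oct 4, 2026 → Nov 4, 2026: 31 days (October has 31).
Nov 4, 2026 → Dec 4, 2026: 30 days (November has 30).
Dec 4, 2026 → Jan 4, 2027: 31 days (December has 31).
Jan 4, 2027 → Feb 4, 2027: 31 days (January has 31).
Feb 4, 2027 → Mar 4, 2027: 28 days (February has 28).
Mar 4, 2027 → Apr 4, 2027: 31 days (March has 31).
Apr 4, 2027 → May 4, 2027: 30 days.
Total: 1064 days.

1064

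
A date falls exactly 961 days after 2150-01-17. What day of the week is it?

First find the weekday of Jan 17, 2150. Doomsday rule: the anchor day for the 2100s is Sunday. For year 50: 50÷12 = 4 r 2, and 2÷4 = 0, so 4+2+0 = 6.
Sunday + 6 ≡ Saturday — that's 2150's doomsday.
In January the doomsday date is Jan 3 (2150 is not a leap year).
Jan 17 is 14 days after Jan 3; 14 mod 7 = 0, so Saturday + 0 = Saturday.
961 mod 7 = 2, so 961 days after a Saturday is Saturday + 2 = Monday.

Monday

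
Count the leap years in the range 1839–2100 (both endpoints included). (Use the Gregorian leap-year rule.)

Multiples of 4 in [1839,2100]: 66.
Of those, multiples of 100: 3 (not leap unless ÷400).
Multiples of 400: 1.
Leap years = 66 − 3 + 1 = 64.

64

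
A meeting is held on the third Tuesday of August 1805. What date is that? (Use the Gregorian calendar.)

August 1, 1805 is a Thursday.
The first Tuesday is therefore August 6 (5 days later).
The third Tuesday is 6 + 2×7 = August 20.

August 20, 1805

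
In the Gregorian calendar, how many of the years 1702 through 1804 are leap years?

Multiples of 4 in [1702,1804]: 26.
Of those, multiples of 100: 1 (not leap unless ÷400).
Multiples of 400: 0.
Leap years = 26 − 1 + 0 = 25.

25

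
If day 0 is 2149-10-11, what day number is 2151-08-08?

666

Oct 11, 2149 → Oct 11, 2150: 365 days.
Oct 11, 2150 → Nov 11, 2150: 31 days (October has 31).
Nov 11, 2150 → Dec 11, 2150: 30 days (November has 30).
Dec 11, 2150 → Jan 11, 2151: 31 days (December has 31).
Jan 11, 2151 → Feb 11, 2151: 31 days (January has 31).
Feb 11, 2151 → Mar 11, 2151: 28 days (February has 28).
Mar 11, 2151 → Apr 11, 2151: 31 days (March has 31).
Apr 11, 2151 → May 11, 2151: 30 days (April has 30).
May 11, 2151 → Jun 11, 2151: 31 days (May has 31).
Jun 11, 2151 → Jul 11, 2151: 30 days (June has 30).
Jul 11, 2151 → Aug 8, 2151: 28 days.
Total: 666 days.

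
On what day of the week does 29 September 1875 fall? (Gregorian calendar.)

Doomsday rule: the anchor day for the 1800s is Friday. For year 75: 75÷12 = 6 r 3, and 3÷4 = 0, so 6+3+0 = 9.
Friday + 9 ≡ Sunday — that's 1875's doomsday.
In September the doomsday date is Sep 5.
Sep 29 is 24 days after Sep 5; 24 mod 7 = 3, so Sunday + 3 = Wednesday.

Wednesday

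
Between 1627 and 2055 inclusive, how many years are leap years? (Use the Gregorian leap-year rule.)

Multiples of 4 in [1627,2055]: 107.
Of those, multiples of 100: 4 (not leap unless ÷400).
Multiples of 400: 1.
Leap years = 107 − 4 + 1 = 104.

104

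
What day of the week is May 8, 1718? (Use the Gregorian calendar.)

Sunday

Doomsday rule: the anchor day for the 1700s is Sunday. For year 18: 18÷12 = 1 r 6, and 6÷4 = 1, so 1+6+1 = 8.
Sunday + 8 ≡ Monday — that's 1718's doomsday.
In May the doomsday date is May 9.
May 8 is 1 day before May 9; 1 mod 7 = 1, so Monday − 1 = Sunday.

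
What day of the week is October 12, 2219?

January 1, 2219 is a Friday.
Jan 1, 2219 → Feb 1, 2219: 31 days (January has 31).
Feb 1, 2219 → Mar 1, 2219: 28 days (February has 28).
Mar 1, 2219 → Apr 1, 2219: 31 days (March has 31).
Apr 1, 2219 → May 1, 2219: 30 days (April has 30).
May 1, 2219 → Jun 1, 2219: 31 days (May has 31).
Jun 1, 2219 → Jul 1, 2219: 30 days (June has 30).
Jul 1, 2219 → Aug 1, 2219: 31 days (July has 31).
Aug 1, 2219 → Sep 1, 2219: 31 days (August has 31).
Sep 1, 2219 → Oct 1, 2219: 30 days (September has 30).
Oct 1, 2219 → Oct 12, 2219: 11 days.
Total: 284 days.
284 mod 7 = 4, so Friday + 4 = Tuesday.

Tuesday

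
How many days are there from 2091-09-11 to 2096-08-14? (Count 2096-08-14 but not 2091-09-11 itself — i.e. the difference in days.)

Sep 11, 2091 → Sep 11, 2092: 366 days (Feb 29, 2092 is in that span).
Sep 11, 2092 → Sep 11, 2093: 365 days.
Sep 11, 2093 → Sep 11, 2094: 365 days.
Sep 11, 2094 → Sep 11, 2095: 365 days.
Sep 11, 2095 → Oct 11, 2095: 30 days (September has 30).
Oct 11, 2095 → Nov 11, 2095: 31 days (October has 31).
Nov 11, 2095 → Dec 11, 2095: 30 days (November has 30).
Dec 11, 2095 → Jan 11, 2096: 31 days (December has 31).
Jan 11, 2096 → Feb 11, 2096: 31 days (January has 31).
Feb 11, 2096 → Mar 11, 2096: 29 days (February has 29).
Mar 11, 2096 → Apr 11, 2096: 31 days (March has 31).
Apr 11, 2096 → May 11, 2096: 30 days (April has 30).
May 11, 2096 → Jun 11, 2096: 31 days (May has 31).
Jun 11, 2096 → Jul 11, 2096: 30 days (June has 30).
Jul 11, 2096 → Aug 11, 2096: 31 days (July has 31).
Aug 11, 2096 → Aug 14, 2096: 3 days.
Total: 1799 days.

1799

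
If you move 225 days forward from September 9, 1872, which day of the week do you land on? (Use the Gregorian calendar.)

Tuesday

Sep 9, 1872 is a Monday.
225 mod 7 = 1, so 225 days after a Monday is Monday + 1 = Tuesday.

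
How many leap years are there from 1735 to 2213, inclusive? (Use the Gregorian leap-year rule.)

116

Multiples of 4 in [1735,2213]: 120.
Of those, multiples of 100: 5 (not leap unless ÷400).
Multiples of 400: 1.
Leap years = 120 − 5 + 1 = 116.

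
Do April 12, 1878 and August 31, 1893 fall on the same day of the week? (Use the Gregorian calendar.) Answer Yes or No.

From Apr 12, 1878 to Aug 31, 1893 is 5620 days.
5620 mod 7 = 6, so they are different weekdays.
(Apr 12, 1878 is a Friday; Aug 31, 1893 is a Thursday.)

No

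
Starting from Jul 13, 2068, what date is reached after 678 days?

May 22, 2070

+365 (one year) → Jul 13, 2069 (313 left).
Jul has 31 days: +19 → Aug 1, 2069 (294 left).
Aug has 31 days: +31 → Sep 1, 2069 (263 left).
Sep has 30 days: +30 → Oct 1, 2069 (233 left).
Oct has 31 days: +31 → Nov 1, 2069 (202 left).
Nov has 30 days: +30 → Dec 1, 2069 (172 left).
Dec has 31 days: +31 → Jan 1, 2070 (141 left).
Jan has 31 days: +31 → Feb 1, 2070 (110 left).
Feb has 28 days: +28 → Mar 1, 2070 (82 left).
Mar has 31 days: +31 → Apr 1, 2070 (51 left).
Apr has 30 days: +30 → May 1, 2070 (21 left).
+21 → May 22, 2070.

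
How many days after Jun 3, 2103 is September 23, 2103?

Jun 3, 2103 → Jul 3, 2103: 30 days (June has 30).
Jul 3, 2103 → Aug 3, 2103: 31 days (July has 31).
Aug 3, 2103 → Sep 3, 2103: 31 days (August has 31).
Sep 3, 2103 → Sep 23, 2103: 20 days.
Total: 112 days.

112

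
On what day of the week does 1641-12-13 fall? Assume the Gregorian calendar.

Doomsday rule: the anchor day for the 1600s is Tuesday. For year 41: 41÷12 = 3 r 5, and 5÷4 = 1, so 3+5+1 = 9.
Tuesday + 9 ≡ Thursday — that's 1641's doomsday.
In December the doomsday date is Dec 12.
Dec 13 is 1 day after Dec 12; 1 mod 7 = 1, so Thursday + 1 = Friday.

Friday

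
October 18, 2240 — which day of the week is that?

Sunday

Doomsday rule: the anchor day for the 2200s is Friday. For year 40: 40÷12 = 3 r 4, and 4÷4 = 1, so 3+4+1 = 8.
Friday + 8 ≡ Saturday — that's 2240's doomsday.
In October the doomsday date is Oct 10.
Oct 18 is 8 days after Oct 10; 8 mod 7 = 1, so Saturday + 1 = Sunday.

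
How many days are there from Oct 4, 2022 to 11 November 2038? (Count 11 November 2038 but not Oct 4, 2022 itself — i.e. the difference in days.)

Oct 4, 2022 → Oct 4, 2023: 365 days.
Oct 4, 2023 → Oct 4, 2024: 366 days (Feb 29, 2024 is in that span).
Oct 4, 2024 → Oct 4, 2025: 365 days.
Oct 4, 2025 → Oct 4, 2026: 365 days.
Oct 4, 2026 → Oct 4, 2027: 365 days.
Oct 4, 2027 → Oct 4, 2028: 366 days (Feb 29, 2028 is in that span).
Oct 4, 2028 → Oct 4, 2029: 365 days.
Oct 4, 2029 → Oct 4, 2030: 365 days.
Oct 4, 2030 → Oct 4, 2031: 365 days.
Oct 4, 2031 → Oct 4, 2032: 366 days (Feb 29, 2032 is in that span).
Oct 4, 2032 → Oct 4, 2033: 365 days.
Oct 4, 2033 → Oct 4, 2034: 365 days.
Oct 4, 2034 → Oct 4, 2035: 365 days.
Oct 4, 2035 → Oct 4, 2036: 366 days (Feb 29, 2036 is in that span).
Oct 4, 2036 → Oct 4, 2037: 365 days.
Oct 4, 2037 → Oct 4, 2038: 365 days.
Oct 4, 2038 → Nov 4, 2038: 31 days (October has 31).
Nov 4, 2038 → Nov 11, 2038: 7 days.
Total: 5882 days.

5882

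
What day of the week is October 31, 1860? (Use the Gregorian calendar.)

Doomsday rule: the anchor day for the 1800s is Friday. For year 60: 60÷12 = 5 r 0, and 0÷4 = 0, so 5+0+0 = 5.
Friday + 5 ≡ Wednesday — that's 1860's doomsday.
In October the doomsday date is Oct 10.
Oct 31 is 21 days after Oct 10; 21 mod 7 = 0, so Wednesday + 0 = Wednesday.

Wednesday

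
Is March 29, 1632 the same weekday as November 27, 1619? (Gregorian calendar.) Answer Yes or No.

From Nov 27, 1619 to Mar 29, 1632 is 4506 days.
4506 mod 7 = 5, so they are different weekdays.
(Nov 27, 1619 is a Wednesday; Mar 29, 1632 is a Monday.)

No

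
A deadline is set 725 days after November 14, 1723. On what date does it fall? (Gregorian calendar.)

+366 (one year; includes Feb 29, 1724) → Nov 14, 1724 (359 left).
Nov has 30 days: +17 → Dec 1, 1724 (342 left).
Dec has 31 days: +31 → Jan 1, 1725 (311 left).
Jan has 31 days: +31 → Feb 1, 1725 (280 left).
Feb has 28 days: +28 → Mar 1, 1725 (252 left).
Mar has 31 days: +31 → Apr 1, 1725 (221 left).
Apr has 30 days: +30 → May 1, 1725 (191 left).
May has 31 days: +31 → Jun 1, 1725 (160 left).
Jun has 30 days: +30 → Jul 1, 1725 (130 left).
Jul has 31 days: +31 → Aug 1, 1725 (99 left).
Aug has 31 days: +31 → Sep 1, 1725 (68 left).
Sep has 30 days: +30 → Oct 1, 1725 (38 left).
Oct has 31 days: +31 → Nov 1, 1725 (7 left).
+7 → Nov 8, 1725.

November 8, 1725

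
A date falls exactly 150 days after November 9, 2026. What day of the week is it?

Thursday

First find the weekday of Nov 9, 2026. Doomsday rule: the anchor day for the 2000s is Tuesday. For year 26: 26÷12 = 2 r 2, and 2÷4 = 0, so 2+2+0 = 4.
Tuesday + 4 ≡ Saturday — that's 2026's doomsday.
In November the doomsday date is Nov 7.
Nov 9 is 2 days after Nov 7; 2 mod 7 = 2, so Saturday + 2 = Monday.
150 mod 7 = 3, so 150 days after a Monday is Monday + 3 = Thursday.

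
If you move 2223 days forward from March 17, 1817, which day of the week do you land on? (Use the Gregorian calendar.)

Mar 17, 1817 is a Monday.
2223 mod 7 = 4, so 2223 days after a Monday is Monday + 4 = Friday.

Friday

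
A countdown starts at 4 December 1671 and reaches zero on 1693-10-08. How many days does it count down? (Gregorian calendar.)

7979

Dec 4, 1671 → Dec 4, 1672: 366 days (Feb 29, 1672 is in that span).
Dec 4, 1672 → Dec 4, 1673: 365 days.
Dec 4, 1673 → Dec 4, 1674: 365 days.
Dec 4, 1674 → Dec 4, 1675: 365 days.
Dec 4, 1675 → Dec 4, 1676: 366 days (Feb 29, 1676 is in that span).
Dec 4, 1676 → Dec 4, 1677: 365 days.
Dec 4, 1677 → Dec 4, 1678: 365 days.
Dec 4, 1678 → Dec 4, 1679: 365 days.
Dec 4, 1679 → Dec 4, 1680: 366 days (Feb 29, 1680 is in that span).
Dec 4, 1680 → Dec 4, 1681: 365 days.
Dec 4, 1681 → Dec 4, 1682: 365 days.
Dec 4, 1682 → Dec 4, 1683: 365 days.
Dec 4, 1683 → Dec 4, 1684: 366 days (Feb 29, 1684 is in that span).
Dec 4, 1684 → Dec 4, 1685: 365 days.
Dec 4, 1685 → Dec 4, 1686: 365 days.
Dec 4, 1686 → Dec 4, 1687: 365 days.
Dec 4, 1687 → Dec 4, 1688: 366 days (Feb 29, 1688 is in that span).
Dec 4, 1688 → Dec 4, 1689: 365 days.
Dec 4, 1689 → Dec 4, 1690: 365 days.
Dec 4, 1690 → Dec 4, 1691: 365 days.
Dec 4, 1691 → Dec 4, 1692: 366 days (Feb 29, 1692 is in that span).
Dec 4, 1692 → Jan 4, 1693: 31 days (December has 31).
Jan 4, 1693 → Feb 4, 1693: 31 days (January has 31).
Feb 4, 1693 → Mar 4, 1693: 28 days (February has 28).
Mar 4, 1693 → Apr 4, 1693: 31 days (March has 31).
Apr 4, 1693 → May 4, 1693: 30 days (April has 30).
May 4, 1693 → Jun 4, 1693: 31 days (May has 31).
Jun 4, 1693 → Jul 4, 1693: 30 days (June has 30).
Jul 4, 1693 → Aug 4, 1693: 31 days (July has 31).
Aug 4, 1693 → Sep 4, 1693: 31 days (August has 31).
Sep 4, 1693 → Oct 4, 1693: 30 days (September has 30).
Oct 4, 1693 → Oct 8, 1693: 4 days.
Total: 7979 days.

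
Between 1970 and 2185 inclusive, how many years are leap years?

53

Multiples of 4 in [1970,2185]: 54.
Of those, multiples of 100: 2 (not leap unless ÷400).
Multiples of 400: 1.
Leap years = 54 − 2 + 1 = 53.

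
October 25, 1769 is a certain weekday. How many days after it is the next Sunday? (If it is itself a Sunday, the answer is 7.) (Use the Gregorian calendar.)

4

Oct 25, 1769 is a Wednesday.
From Wednesday to the next Sunday is 4 days.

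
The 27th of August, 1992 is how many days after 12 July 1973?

Jul 12, 1973 → Jul 12, 1974: 365 days.
Jul 12, 1974 → Jul 12, 1975: 365 days.
Jul 12, 1975 → Jul 12, 1976: 366 days (Feb 29, 1976 is in that span).
Jul 12, 1976 → Jul 12, 1977: 365 days.
Jul 12, 1977 → Jul 12, 1978: 365 days.
Jul 12, 1978 → Jul 12, 1979: 365 days.
Jul 12, 1979 → Jul 12, 1980: 366 days (Feb 29, 1980 is in that span).
Jul 12, 1980 → Jul 12, 1981: 365 days.
Jul 12, 1981 → Jul 12, 1982: 365 days.
Jul 12, 1982 → Jul 12, 1983: 365 days.
Jul 12, 1983 → Jul 12, 1984: 366 days (Feb 29, 1984 is in that span).
Jul 12, 1984 → Jul 12, 1985: 365 days.
Jul 12, 1985 → Jul 12, 1986: 365 days.
Jul 12, 1986 → Jul 12, 1987: 365 days.
Jul 12, 1987 → Jul 12, 1988: 366 days (Feb 29, 1988 is in that span).
Jul 12, 1988 → Jul 12, 1989: 365 days.
Jul 12, 1989 → Jul 12, 1990: 365 days.
Jul 12, 1990 → Jul 12, 1991: 365 days.
Jul 12, 1991 → Jul 12, 1992: 366 days (Feb 29, 1992 is in that span).
Jul 12, 1992 → Aug 12, 1992: 31 days (July has 31).
Aug 12, 1992 → Aug 27, 1992: 15 days.
Total: 6986 days.

6986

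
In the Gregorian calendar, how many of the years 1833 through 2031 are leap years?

Multiples of 4 in [1833,2031]: 49.
Of those, multiples of 100: 2 (not leap unless ÷400).
Multiples of 400: 1.
Leap years = 49 − 2 + 1 = 48.

48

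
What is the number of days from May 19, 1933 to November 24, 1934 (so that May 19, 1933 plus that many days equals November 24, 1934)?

May 19, 1933 → May 19, 1934: 365 days.
May 19, 1934 → Jun 19, 1934: 31 days (May has 31).
Jun 19, 1934 → Jul 19, 1934: 30 days (June has 30).
Jul 19, 1934 → Aug 19, 1934: 31 days (July has 31).
Aug 19, 1934 → Sep 19, 1934: 31 days (August has 31).
Sep 19, 1934 → Oct 19, 1934: 30 days (September has 30).
Oct 19, 1934 → Nov 19, 1934: 31 days (October has 31).
Nov 19, 1934 → Nov 24, 1934: 5 days.
Total: 554 days.

554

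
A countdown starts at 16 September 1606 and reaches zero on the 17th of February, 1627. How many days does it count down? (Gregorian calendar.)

Sep 16, 1606 → Sep 16, 1607: 365 days.
Sep 16, 1607 → Sep 16, 1608: 366 days (Feb 29, 1608 is in that span).
Sep 16, 1608 → Sep 16, 1609: 365 days.
Sep 16, 1609 → Sep 16, 1610: 365 days.
Sep 16, 1610 → Sep 16, 1611: 365 days.
Sep 16, 1611 → Sep 16, 1612: 366 days (Feb 29, 1612 is in that span).
Sep 16, 1612 → Sep 16, 1613: 365 days.
Sep 16, 1613 → Sep 16, 1614: 365 days.
Sep 16, 1614 → Sep 16, 1615: 365 days.
Sep 16, 1615 → Sep 16, 1616: 366 days (Feb 29, 1616 is in that span).
Sep 16, 1616 → Sep 16, 1617: 365 days.
Sep 16, 1617 → Sep 16, 1618: 365 days.
Sep 16, 1618 → Sep 16, 1619: 365 days.
Sep 16, 1619 → Sep 16, 1620: 366 days (Feb 29, 1620 is in that span).
Sep 16, 1620 → Sep 16, 1621: 365 days.
Sep 16, 1621 → Sep 16, 1622: 365 days.
Sep 16, 1622 → Sep 16, 1623: 365 days.
Sep 16, 1623 → Sep 16, 1624: 366 days (Feb 29, 1624 is in that span).
Sep 16, 1624 → Sep 16, 1625: 365 days.
Sep 16, 1625 → Sep 16, 1626: 365 days.
Sep 16, 1626 → Oct 16, 1626: 30 days (September has 30).
Oct 16, 1626 → Nov 16, 1626: 31 days (October has 31).
Nov 16, 1626 → Dec 16, 1626: 30 days (November has 30).
Dec 16, 1626 → Jan 16, 1627: 31 days (December has 31).
Jan 16, 1627 → Feb 16, 1627: 31 days (January has 31).
Feb 16, 1627 → Feb 17, 1627: 1 days.
Total: 7459 days.

7459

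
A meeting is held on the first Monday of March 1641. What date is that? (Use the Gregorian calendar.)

March 4, 1641

March 1, 1641 is a Friday.
The first Monday is therefore March 4 (3 days later).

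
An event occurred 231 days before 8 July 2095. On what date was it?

−8 → Jun 30, 2095 (end of Jun, 30 days; 223 left).
−30 → May 31, 2095 (end of May, 31 days; 193 left).
−31 → Apr 30, 2095 (end of Apr, 30 days; 162 left).
−30 → Mar 31, 2095 (end of Mar, 31 days; 132 left).
−31 → Feb 28, 2095 (end of Feb, 28 days; 101 left).
−28 → Jan 31, 2095 (end of Jan, 31 days; 73 left).
−31 → Dec 31, 2094 (end of Dec, 31 days; 42 left).
−31 → Nov 30, 2094 (end of Nov, 30 days; 11 left).
−11 → Nov 19, 2094.

November 19, 2094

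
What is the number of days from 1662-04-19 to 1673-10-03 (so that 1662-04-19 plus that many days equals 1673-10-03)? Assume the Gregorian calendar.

4185

Apr 19, 1662 → Apr 19, 1663: 365 days.
Apr 19, 1663 → Apr 19, 1664: 366 days (Feb 29, 1664 is in that span).
Apr 19, 1664 → Apr 19, 1665: 365 days.
Apr 19, 1665 → Apr 19, 1666: 365 days.
Apr 19, 1666 → Apr 19, 1667: 365 days.
Apr 19, 1667 → Apr 19, 1668: 366 days (Feb 29, 1668 is in that span).
Apr 19, 1668 → Apr 19, 1669: 365 days.
Apr 19, 1669 → Apr 19, 1670: 365 days.
Apr 19, 1670 → Apr 19, 1671: 365 days.
Apr 19, 1671 → Apr 19, 1672: 366 days (Feb 29, 1672 is in that span).
Apr 19, 1672 → Apr 19, 1673: 365 days.
Apr 19, 1673 → May 19, 1673: 30 days (April has 30).
May 19, 1673 → Jun 19, 1673: 31 days (May has 31).
Jun 19, 1673 → Jul 19, 1673: 30 days (June has 30).
Jul 19, 1673 → Aug 19, 1673: 31 days (July has 31).
Aug 19, 1673 → Sep 19, 1673: 31 days (August has 31).
Sep 19, 1673 → Oct 3, 1673: 14 days.
Total: 4185 days.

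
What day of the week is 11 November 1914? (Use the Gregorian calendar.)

Wednesday

Doomsday rule: the anchor day for the 1900s is Wednesday. For year 14: 14÷12 = 1 r 2, and 2÷4 = 0, so 1+2+0 = 3.
Wednesday + 3 ≡ Saturday — that's 1914's doomsday.
In November the doomsday date is Nov 7.
Nov 11 is 4 days after Nov 7; 4 mod 7 = 4, so Saturday + 4 = Wednesday.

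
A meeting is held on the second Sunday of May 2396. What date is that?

May 1, 2396 is a Wednesday.
The first Sunday is therefore May 5 (4 days later).
The second Sunday is 5 + 1×7 = May 12.

May 12, 2396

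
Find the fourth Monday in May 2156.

May 24, 2156

May 1, 2156 is a Saturday.
The first Monday is therefore May 3 (2 days later).
The fourth Monday is 3 + 3×7 = May 24.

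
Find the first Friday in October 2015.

October 1, 2015 is a Thursday.
The first Friday is therefore October 2 (1 days later).

October 2, 2015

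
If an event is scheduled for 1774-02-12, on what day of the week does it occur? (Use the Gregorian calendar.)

Saturday

Doomsday rule: the anchor day for the 1700s is Sunday. For year 74: 74÷12 = 6 r 2, and 2÷4 = 0, so 6+2+0 = 8.
Sunday + 8 ≡ Monday — that's 1774's doomsday.
In February the doomsday date is Feb 28 (1774 is not a leap year).
Feb 12 is 16 days before Feb 28; 16 mod 7 = 2, so Monday − 2 = Saturday.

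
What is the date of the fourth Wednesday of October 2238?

October 1, 2238 is a Monday.
The first Wednesday is therefore October 3 (2 days later).
The fourth Wednesday is 3 + 3×7 = October 24.

October 24, 2238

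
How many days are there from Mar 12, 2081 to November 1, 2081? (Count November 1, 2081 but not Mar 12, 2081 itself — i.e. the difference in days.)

Mar 12, 2081 → Apr 12, 2081: 31 days (March has 31).
Apr 12, 2081 → May 12, 2081: 30 days (April has 30).
May 12, 2081 → Jun 12, 2081: 31 days (May has 31).
Jun 12, 2081 → Jul 12, 2081: 30 days (June has 30).
Jul 12, 2081 → Aug 12, 2081: 31 days (July has 31).
Aug 12, 2081 → Sep 12, 2081: 31 days (August has 31).
Sep 12, 2081 → Oct 12, 2081: 30 days (September has 30).
Oct 12, 2081 → Nov 1, 2081: 20 days.
Total: 234 days.

234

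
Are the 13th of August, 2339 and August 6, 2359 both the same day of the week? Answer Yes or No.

From Aug 13, 2339 to Aug 6, 2359 is 7298 days.
7298 mod 7 = 4, so they are different weekdays.
(Aug 13, 2339 is a Sunday; Aug 6, 2359 is a Thursday.)

No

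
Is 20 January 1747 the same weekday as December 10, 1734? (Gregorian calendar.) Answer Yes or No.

Yes

From Dec 10, 1734 to Jan 20, 1747 is 4424 days.
4424 mod 7 = 0, so they are the same weekday.
(Dec 10, 1734 is a Friday; Jan 20, 1747 is a Friday.)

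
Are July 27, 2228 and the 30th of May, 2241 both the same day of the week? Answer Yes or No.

Yes

From Jul 27, 2228 to May 30, 2241 is 4690 days.
4690 mod 7 = 0, so they are the same weekday.
(Jul 27, 2228 is a Sunday; May 30, 2241 is a Sunday.)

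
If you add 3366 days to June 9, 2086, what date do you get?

August 27, 2095

+365 (one year) → Jun 9, 2087 (3001 left).
+366 (one year; includes Feb 29, 2088) → Jun 9, 2088 (2635 left).
+365 (one year) → Jun 9, 2089 (2270 left).
+365 (one year) → Jun 9, 2090 (1905 left).
+365 (one year) → Jun 9, 2091 (1540 left).
+366 (one year; includes Feb 29, 2092) → Jun 9, 2092 (1174 left).
+365 (one year) → Jun 9, 2093 (809 left).
+365 (one year) → Jun 9, 2094 (444 left).
+365 (one year) → Jun 9, 2095 (79 left).
Jun has 30 days: +22 → Jul 1, 2095 (57 left).
Jul has 31 days: +31 → Aug 1, 2095 (26 left).
+26 → Aug 27, 2095.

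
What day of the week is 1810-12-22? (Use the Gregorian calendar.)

Doomsday rule: the anchor day for the 1800s is Friday. For year 10: 10÷12 = 0 r 10, and 10÷4 = 2, so 0+10+2 = 12.
Friday + 12 ≡ Wednesday — that's 1810's doomsday.
In December the doomsday date is Dec 12.
Dec 22 is 10 days after Dec 12; 10 mod 7 = 3, so Wednesday + 3 = Saturday.

Saturday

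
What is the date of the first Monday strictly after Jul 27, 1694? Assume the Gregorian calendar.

Jul 27, 1694 is a Tuesday.
From Tuesday to the next Monday is 6 days.
Jul 27, 1694 + 6 = Aug 2, 1694.

August 2, 1694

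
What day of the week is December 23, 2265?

Doomsday rule: the anchor day for the 2200s is Friday. For year 65: 65÷12 = 5 r 5, and 5÷4 = 1, so 5+5+1 = 11.
Friday + 11 ≡ Tuesday — that's 2265's doomsday.
In December the doomsday date is Dec 12.
Dec 23 is 11 days after Dec 12; 11 mod 7 = 4, so Tuesday + 4 = Saturday.

Saturday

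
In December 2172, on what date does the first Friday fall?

December 1, 2172 is a Tuesday.
The first Friday is therefore December 4 (3 days later).

December 4, 2172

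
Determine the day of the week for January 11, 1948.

Sunday

Doomsday rule: the anchor day for the 1900s is Wednesday. For year 48: 48÷12 = 4 r 0, and 0÷4 = 0, so 4+0+0 = 4.
Wednesday + 4 ≡ Sunday — that's 1948's doomsday.
In January the doomsday date is Jan 4 (1948 is a leap year (divisible by 4)).
Jan 11 is 7 days after Jan 4; 7 mod 7 = 0, so Sunday + 0 = Sunday.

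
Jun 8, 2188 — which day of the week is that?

Doomsday rule: the anchor day for the 2100s is Sunday. For year 88: 88÷12 = 7 r 4, and 4÷4 = 1, so 7+4+1 = 12.
Sunday + 12 ≡ Friday — that's 2188's doomsday.
In June the doomsday date is Jun 6.
Jun 8 is 2 days after Jun 6; 2 mod 7 = 2, so Friday + 2 = Sunday.

Sunday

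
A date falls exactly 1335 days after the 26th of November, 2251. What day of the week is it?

Monday

First find the weekday of Nov 26, 2251. Doomsday rule: the anchor day for the 2200s is Friday. For year 51: 51÷12 = 4 r 3, and 3÷4 = 0, so 4+3+0 = 7.
Friday + 7 ≡ Friday — that's 2251's doomsday.
In November the doomsday date is Nov 7.
Nov 26 is 19 days after Nov 7; 19 mod 7 = 5, so Friday + 5 = Wednesday.
1335 mod 7 = 5, so 1335 days after a Wednesday is Wednesday + 5 = Monday.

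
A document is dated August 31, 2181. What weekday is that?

Friday

Doomsday rule: the anchor day for the 2100s is Sunday. For year 81: 81÷12 = 6 r 9, and 9÷4 = 2, so 6+9+2 = 17.
Sunday + 17 ≡ Wednesday — that's 2181's doomsday.
In August the doomsday date is Aug 8.
Aug 31 is 23 days after Aug 8; 23 mod 7 = 2, so Wednesday + 2 = Friday.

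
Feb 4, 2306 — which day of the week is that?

Doomsday rule: the anchor day for the 2300s is Wednesday. For year 06: 6÷12 = 0 r 6, and 6÷4 = 1, so 0+6+1 = 7.
Wednesday + 7 ≡ Wednesday — that's 2306's doomsday.
In February the doomsday date is Feb 28 (2306 is not a leap year).
Feb 4 is 24 days before Feb 28; 24 mod 7 = 3, so Wednesday − 3 = Sunday.

Sunday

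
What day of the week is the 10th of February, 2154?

Sunday

Doomsday rule: the anchor day for the 2100s is Sunday. For year 54: 54÷12 = 4 r 6, and 6÷4 = 1, so 4+6+1 = 11.
Sunday + 11 ≡ Thursday — that's 2154's doomsday.
In February the doomsday date is Feb 28 (2154 is not a leap year).
Feb 10 is 18 days before Feb 28; 18 mod 7 = 4, so Thursday − 4 = Sunday.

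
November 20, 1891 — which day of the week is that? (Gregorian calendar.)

Doomsday rule: the anchor day for the 1800s is Friday. For year 91: 91÷12 = 7 r 7, and 7÷4 = 1, so 7+7+1 = 15.
Friday + 15 ≡ Saturday — that's 1891's doomsday.
In November the doomsday date is Nov 7.
Nov 20 is 13 days after Nov 7; 13 mod 7 = 6, so Saturday + 6 = Friday.

Friday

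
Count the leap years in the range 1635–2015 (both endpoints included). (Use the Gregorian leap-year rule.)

92

Multiples of 4 in [1635,2015]: 95.
Of those, multiples of 100: 4 (not leap unless ÷400).
Multiples of 400: 1.
Leap years = 95 − 4 + 1 = 92.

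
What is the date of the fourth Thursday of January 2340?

January 25, 2340

January 1, 2340 is a Monday.
The first Thursday is therefore January 4 (3 days later).
The fourth Thursday is 4 + 3×7 = January 25.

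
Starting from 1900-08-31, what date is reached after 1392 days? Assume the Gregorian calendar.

+365 (one year) → Aug 31, 1901 (1027 left).
+365 (one year) → Aug 31, 1902 (662 left).
+365 (one year) → Aug 31, 1903 (297 left).
Aug has 31 days: +1 → Sep 1, 1903 (296 left).
Sep has 30 days: +30 → Oct 1, 1903 (266 left).
Oct has 31 days: +31 → Nov 1, 1903 (235 left).
Nov has 30 days: +30 → Dec 1, 1903 (205 left).
Dec has 31 days: +31 → Jan 1, 1904 (174 left).
Jan has 31 days: +31 → Feb 1, 1904 (143 left).
Feb has 29 days: +29 → Mar 1, 1904 (114 left).
Mar has 31 days: +31 → Apr 1, 1904 (83 left).
Apr has 30 days: +30 → May 1, 1904 (53 left).
May has 31 days: +31 → Jun 1, 1904 (22 left).
+22 → Jun 23, 1904.

June 23, 1904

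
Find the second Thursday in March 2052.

March 1, 2052 is a Friday.
The first Thursday is therefore March 7 (6 days later).
The second Thursday is 7 + 1×7 = March 14.

March 14, 2052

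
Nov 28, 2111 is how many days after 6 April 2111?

236

Apr 6, 2111 → May 6, 2111: 30 days (April has 30).
May 6, 2111 → Jun 6, 2111: 31 days (May has 31).
Jun 6, 2111 → Jul 6, 2111: 30 days (June has 30).
Jul 6, 2111 → Aug 6, 2111: 31 days (July has 31).
Aug 6, 2111 → Sep 6, 2111: 31 days (August has 31).
Sep 6, 2111 → Oct 6, 2111: 30 days (September has 30).
Oct 6, 2111 → Nov 6, 2111: 31 days (October has 31).
Nov 6, 2111 → Nov 28, 2111: 22 days.
Total: 236 days.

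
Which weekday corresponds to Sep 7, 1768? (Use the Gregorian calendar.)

Wednesday

Doomsday rule: the anchor day for the 1700s is Sunday. For year 68: 68÷12 = 5 r 8, and 8÷4 = 2, so 5+8+2 = 15.
Sunday + 15 ≡ Monday — that's 1768's doomsday.
In September the doomsday date is Sep 5.
Sep 7 is 2 days after Sep 5; 2 mod 7 = 2, so Monday + 2 = Wednesday.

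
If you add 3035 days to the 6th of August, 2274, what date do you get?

+365 (one year) → Aug 6, 2275 (2670 left).
+366 (one year; includes Feb 29, 2276) → Aug 6, 2276 (2304 left).
+365 (one year) → Aug 6, 2277 (1939 left).
+365 (one year) → Aug 6, 2278 (1574 left).
+365 (one year) → Aug 6, 2279 (1209 left).
+366 (one year; includes Feb 29, 2280) → Aug 6, 2280 (843 left).
+365 (one year) → Aug 6, 2281 (478 left).
+365 (one year) → Aug 6, 2282 (113 left).
Aug has 31 days: +26 → Sep 1, 2282 (87 left).
Sep has 30 days: +30 → Oct 1, 2282 (57 left).
Oct has 31 days: +31 → Nov 1, 2282 (26 left).
+26 → Nov 27, 2282.

November 27, 2282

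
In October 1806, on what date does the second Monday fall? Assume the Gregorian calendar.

October 13, 1806

October 1, 1806 is a Wednesday.
The first Monday is therefore October 6 (5 days later).
The second Monday is 6 + 1×7 = October 13.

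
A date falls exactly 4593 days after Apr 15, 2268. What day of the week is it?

Thursday

Apr 15, 2268 is a Wednesday.
4593 mod 7 = 1, so 4593 days after a Wednesday is Wednesday + 1 = Thursday.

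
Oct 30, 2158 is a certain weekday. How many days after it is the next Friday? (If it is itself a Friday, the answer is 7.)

4

Oct 30, 2158 is a Monday.
From Monday to the next Friday is 4 days.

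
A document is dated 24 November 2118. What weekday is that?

Doomsday rule: the anchor day for the 2100s is Sunday. For year 18: 18÷12 = 1 r 6, and 6÷4 = 1, so 1+6+1 = 8.
Sunday + 8 ≡ Monday — that's 2118's doomsday.
In November the doomsday date is Nov 7.
Nov 24 is 17 days after Nov 7; 17 mod 7 = 3, so Monday + 3 = Thursday.

Thursday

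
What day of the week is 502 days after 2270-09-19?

First find the weekday of Sep 19, 2270. Doomsday rule: the anchor day for the 2200s is Friday. For year 70: 70÷12 = 5 r 10, and 10÷4 = 2, so 5+10+2 = 17.
Friday + 17 ≡ Monday — that's 2270's doomsday.
In September the doomsday date is Sep 5.
Sep 19 is 14 days after Sep 5; 14 mod 7 = 0, so Monday + 0 = Monday.
502 mod 7 = 5, so 502 days after a Monday is Monday + 5 = Saturday.

Saturday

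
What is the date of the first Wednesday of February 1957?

February 6, 1957

February 1, 1957 is a Friday.
The first Wednesday is therefore February 6 (5 days later).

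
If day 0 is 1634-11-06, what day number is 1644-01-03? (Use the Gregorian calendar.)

3345

Nov 6, 1634 → Nov 6, 1635: 365 days.
Nov 6, 1635 → Nov 6, 1636: 366 days (Feb 29, 1636 is in that span).
Nov 6, 1636 → Nov 6, 1637: 365 days.
Nov 6, 1637 → Nov 6, 1638: 365 days.
Nov 6, 1638 → Nov 6, 1639: 365 days.
Nov 6, 1639 → Nov 6, 1640: 366 days (Feb 29, 1640 is in that span).
Nov 6, 1640 → Nov 6, 1641: 365 days.
Nov 6, 1641 → Nov 6, 1642: 365 days.
Nov 6, 1642 → Nov 6, 1643: 365 days.
Nov 6, 1643 → Dec 6, 1643: 30 days (November has 30).
Dec 6, 1643 → Jan 3, 1644: 28 days.
Total: 3345 days.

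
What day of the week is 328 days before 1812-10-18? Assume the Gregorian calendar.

Monday

First find the weekday of Oct 18, 1812. Doomsday rule: the anchor day for the 1800s is Friday. For year 12: 12÷12 = 1 r 0, and 0÷4 = 0, so 1+0+0 = 1.
Friday + 1 ≡ Saturday — that's 1812's doomsday.
In October the doomsday date is Oct 10.
Oct 18 is 8 days after Oct 10; 8 mod 7 = 1, so Saturday + 1 = Sunday.
328 mod 7 = 6, so 328 days before a Sunday is Sunday − 6 = Monday.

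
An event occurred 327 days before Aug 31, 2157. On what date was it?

October 8, 2156

−31 → Jul 31, 2157 (end of Jul, 31 days; 296 left).
−31 → Jun 30, 2157 (end of Jun, 30 days; 265 left).
−30 → May 31, 2157 (end of May, 31 days; 235 left).
−31 → Apr 30, 2157 (end of Apr, 30 days; 204 left).
−30 → Mar 31, 2157 (end of Mar, 31 days; 174 left).
−31 → Feb 28, 2157 (end of Feb, 28 days; 143 left).
−28 → Jan 31, 2157 (end of Jan, 31 days; 115 left).
−31 → Dec 31, 2156 (end of Dec, 31 days; 84 left).
−31 → Nov 30, 2156 (end of Nov, 30 days; 53 left).
−30 → Oct 31, 2156 (end of Oct, 31 days; 23 left).
−23 → Oct 8, 2156.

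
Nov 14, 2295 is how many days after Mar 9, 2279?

Mar 9, 2279 → Mar 9, 2280: 366 days (Feb 29, 2280 is in that span).
Mar 9, 2280 → Mar 9, 2281: 365 days.
Mar 9, 2281 → Mar 9, 2282: 365 days.
Mar 9, 2282 → Mar 9, 2283: 365 days.
Mar 9, 2283 → Mar 9, 2284: 366 days (Feb 29, 2284 is in that span).
Mar 9, 2284 → Mar 9, 2285: 365 days.
Mar 9, 2285 → Mar 9, 2286: 365 days.
Mar 9, 2286 → Mar 9, 2287: 365 days.
Mar 9, 2287 → Mar 9, 2288: 366 days (Feb 29, 2288 is in that span).
Mar 9, 2288 → Mar 9, 2289: 365 days.
Mar 9, 2289 → Mar 9, 2290: 365 days.
Mar 9, 2290 → Mar 9, 2291: 365 days.
Mar 9, 2291 → Mar 9, 2292: 366 days (Feb 29, 2292 is in that span).
Mar 9, 2292 → Mar 9, 2293: 365 days.
Mar 9, 2293 → Mar 9, 2294: 365 days.
Mar 9, 2294 → Mar 9, 2295: 365 days.
Mar 9, 2295 → Apr 9, 2295: 31 days (March has 31).
Apr 9, 2295 → May 9, 2295: 30 days (April has 30).
May 9, 2295 → Jun 9, 2295: 31 days (May has 31).
Jun 9, 2295 → Jul 9, 2295: 30 days (June has 30).
Jul 9, 2295 → Aug 9, 2295: 31 days (July has 31).
Aug 9, 2295 → Sep 9, 2295: 31 days (August has 31).
Sep 9, 2295 → Oct 9, 2295: 30 days (September has 30).
Oct 9, 2295 → Nov 9, 2295: 31 days (October has 31).
Nov 9, 2295 → Nov 14, 2295: 5 days.
Total: 6094 days.

6094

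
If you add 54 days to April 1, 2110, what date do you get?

Apr has 30 days: +30 → May 1, 2110 (24 left).
+24 → May 25, 2110.

May 25, 2110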